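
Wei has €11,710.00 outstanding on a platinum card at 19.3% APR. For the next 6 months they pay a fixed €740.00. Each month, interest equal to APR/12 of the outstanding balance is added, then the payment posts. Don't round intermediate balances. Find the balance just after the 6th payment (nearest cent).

Monthly rate r = 19.3%/12 = 1.60833% = 0.0160833.
Each month: B ← B·(1+r) − €740.00.
Month 1: interest €188.34; balance after payment €11,158.34.
Month 2: interest €179.46; balance after payment €10,597.80.
Month 3: interest €170.45; balance after payment €10,028.25.
Month 4: interest €161.29; balance after payment €9,449.53.
Month 5: interest €151.98; balance after payment €8,861.51.
Month 6: interest €142.52; balance after payment €8,264.04.

€8,264.04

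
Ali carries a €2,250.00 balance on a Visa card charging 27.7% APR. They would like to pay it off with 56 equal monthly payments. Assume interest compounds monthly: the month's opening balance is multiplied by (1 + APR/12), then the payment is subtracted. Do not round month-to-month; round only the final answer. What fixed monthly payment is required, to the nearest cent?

€72.00

Monthly rate r = 27.7%/12 = 2.30833% = 0.0230833.
Level-payment amortization: P = B₀·r / (1 − (1+r)^(−n)) = 2250.00·0.0230833 / (1 − 1.02308^(−56)).
Denominator 1 − (1+r)^(−56) = 0.721398499.
P = 51.9375 / 0.721398499 ≈ 72.00.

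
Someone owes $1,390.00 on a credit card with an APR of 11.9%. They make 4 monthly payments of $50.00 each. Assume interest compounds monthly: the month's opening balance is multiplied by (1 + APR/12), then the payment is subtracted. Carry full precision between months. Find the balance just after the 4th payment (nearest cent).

Monthly rate r = 11.9%/12 = 0.991667% = 0.00991667.
Each month: B ← B·(1+r) − $50.00.
Month 1: interest $13.78; balance after payment $1,353.78.
Month 2: interest $13.43; balance after payment $1,317.21.
Month 3: interest $13.06; balance after payment $1,280.27.
Month 4: interest $12.70; balance after payment $1,242.97.

$1,242.97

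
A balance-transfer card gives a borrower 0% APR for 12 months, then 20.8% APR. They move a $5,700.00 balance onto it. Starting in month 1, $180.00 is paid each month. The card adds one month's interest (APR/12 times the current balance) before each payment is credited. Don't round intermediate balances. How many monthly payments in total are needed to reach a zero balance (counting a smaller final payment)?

37 months

Promo months 1–12 at r₀ = 0%/12 = 0; months 13+ at r₁ = 20.8%/12 = 0.0173333.
After month 12 (no interest yet): B = $5,700.00 − 12·$180.00 = $3,540.00.
Then at r₁ with $180.00/mo: n₂ = −ln(1 − r₁·B/P)/ln(1+r₁) ≈ 24.26 → 25 more payments.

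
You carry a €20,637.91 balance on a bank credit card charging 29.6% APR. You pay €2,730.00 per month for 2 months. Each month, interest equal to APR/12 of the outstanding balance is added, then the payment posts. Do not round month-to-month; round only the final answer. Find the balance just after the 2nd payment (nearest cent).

€16,141.26

Monthly rate r = 29.6%/12 = 2.46667% = 0.0246667.
Each month: B ← B·(1+r) − €2,730.00.
Month 1: interest €509.07; balance after payment €18,416.98.
Month 2: interest €454.29; balance after payment €16,141.26.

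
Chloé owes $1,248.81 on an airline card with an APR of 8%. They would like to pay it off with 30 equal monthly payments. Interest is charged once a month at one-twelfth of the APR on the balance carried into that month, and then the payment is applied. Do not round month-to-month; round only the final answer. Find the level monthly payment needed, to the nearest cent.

Monthly rate r = 8%/12 = 0.666667% = 0.00666667.
Level-payment amortization: P = B₀·r / (1 − (1+r)^(−n)) = 1248.81·0.00666667 / (1 − 1.00667^(−30)).
Denominator 1 − (1+r)^(−30) = 0.18072566.
P = 8.3254 / 0.18072566 ≈ 46.07.

$46.07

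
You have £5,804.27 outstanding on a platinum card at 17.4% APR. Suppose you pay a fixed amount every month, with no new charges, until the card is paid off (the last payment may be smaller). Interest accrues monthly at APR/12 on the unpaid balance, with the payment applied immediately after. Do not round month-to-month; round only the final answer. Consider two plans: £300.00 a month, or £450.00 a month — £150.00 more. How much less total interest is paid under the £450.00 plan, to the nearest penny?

Monthly rate r = 17.4%/12 = 1.45% = 0.0145.
At £300.00/mo: n = ⌈−ln(1 − rB₀/P)/ln(1+r)⌉ = 23 payments (last £261.66); total interest = total paid − £5,804.27 = £1,057.39.
At £450.00/mo: 15 payments (last £173.14); total interest £668.87.
Interest saved = £1,057.39 − £668.87 = £388.52.

£388.52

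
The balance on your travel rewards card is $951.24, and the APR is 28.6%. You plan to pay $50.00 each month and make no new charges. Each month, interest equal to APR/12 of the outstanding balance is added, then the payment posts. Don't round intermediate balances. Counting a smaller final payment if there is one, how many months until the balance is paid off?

26 payments

Monthly rate r = 28.6%/12 = 2.38333% = 0.0238333.
Recurrence: B ← B·(1+r) − $50.00.
Month 1: interest $22.67; balance after payment $923.91.
Month 2: interest $22.02; balance after payment $895.93.
Closed form: n = −ln(1 − rB₀/P)/ln(1+r) = −ln(0.54658)/ln(1.02383) ≈ 25.647, so the balance reaches zero during payment 26.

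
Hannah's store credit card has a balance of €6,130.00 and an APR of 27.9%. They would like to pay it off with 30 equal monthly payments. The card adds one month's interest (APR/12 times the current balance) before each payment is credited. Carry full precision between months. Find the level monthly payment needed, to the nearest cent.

€286.09

Monthly rate r = 27.9%/12 = 2.325% = 0.02325.
Level-payment amortization: P = B₀·r / (1 − (1+r)^(−n)) = 6130.00·0.02325 / (1 − 1.02325^(−30)).
Denominator 1 − (1+r)^(−30) = 0.498180654.
P = 142.523 / 0.498180654 ≈ 286.09.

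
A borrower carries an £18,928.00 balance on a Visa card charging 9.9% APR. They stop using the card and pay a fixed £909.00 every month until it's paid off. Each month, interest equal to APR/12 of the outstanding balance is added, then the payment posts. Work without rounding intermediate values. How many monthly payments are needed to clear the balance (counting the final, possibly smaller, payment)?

23 months

Monthly rate r = 9.9%/12 = 0.825% = 0.00825.
Recurrence: B ← B·(1+r) − £909.00.
Month 1: interest £156.16; balance after payment £18,175.16.
Month 2: interest £149.95; balance after payment £17,416.10.
Closed form: n = −ln(1 − rB₀/P)/ln(1+r) = −ln(0.82821)/ln(1.00825) ≈ 22.941, so the balance reaches zero during payment 23.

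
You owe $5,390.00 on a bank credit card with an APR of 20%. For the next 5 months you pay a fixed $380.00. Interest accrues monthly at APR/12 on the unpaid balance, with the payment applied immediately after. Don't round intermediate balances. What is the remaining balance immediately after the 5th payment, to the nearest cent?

Monthly rate r = 20%/12 = 1.66667% = 0.0166667.
Each month: B ← B·(1+r) − $380.00.
Month 1: interest $89.83; balance after payment $5,099.83.
Month 2: interest $85.00; balance after payment $4,804.83.
Month 3: interest $80.08; balance after payment $4,504.91.
Month 4: interest $75.08; balance after payment $4,199.99.
Month 5: interest $70.00; balance after payment $3,889.99.

$3,889.99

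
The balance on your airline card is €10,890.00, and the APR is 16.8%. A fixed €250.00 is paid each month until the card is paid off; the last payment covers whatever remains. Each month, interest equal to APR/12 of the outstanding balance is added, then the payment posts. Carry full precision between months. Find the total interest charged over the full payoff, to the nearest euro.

Monthly rate r = 16.8%/12 = 1.4% = 0.014.
Payoff takes n = ⌈−ln(1 − rB₀/P)/ln(1+r)⌉ = ⌈67.698⌉ = 68 payments; the last is €174.86.
Total paid = 67·€250.00 + €174.86 = €16,924.86.
Total interest = total paid − principal = €16,924.86 − €10,890.00 = €6,034.86.

€6,035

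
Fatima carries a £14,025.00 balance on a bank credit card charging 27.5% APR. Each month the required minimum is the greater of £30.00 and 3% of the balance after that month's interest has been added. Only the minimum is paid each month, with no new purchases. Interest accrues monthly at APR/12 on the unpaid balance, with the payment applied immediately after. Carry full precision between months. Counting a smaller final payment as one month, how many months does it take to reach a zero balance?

403 months

Monthly rate r = 27.5%/12 = 2.29167% = 0.0229167.
While 3% of the post-interest balance exceeds £30.00, each month B ← (B·(1+r))·(1 − 0.03), i.e. B shrinks by the factor (1+r)·0.97 = 0.99223.
This holds for months 1–342. Entering month 343 the balance is £973.20; 3% of the post-interest balance is now below £30.00, so the flat £30.00 minimum applies from here.
From month 343 a fixed £30.00 at rate r clears £973.20 in 61 more payments. Total: 342 + 61 = 403 months.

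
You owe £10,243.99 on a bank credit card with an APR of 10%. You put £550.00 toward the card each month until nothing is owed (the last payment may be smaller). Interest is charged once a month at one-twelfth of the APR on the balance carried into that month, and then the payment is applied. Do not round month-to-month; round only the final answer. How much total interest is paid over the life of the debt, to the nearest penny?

Monthly rate r = 10%/12 = 0.833333% = 0.00833333.
Payoff takes n = ⌈−ln(1 − rB₀/P)/ln(1+r)⌉ = ⌈20.325⌉ = 21 payments; the last is £179.01.
Total paid = 20·£550.00 + £179.01 = £11,179.01.
Total interest = total paid − principal = £11,179.01 − £10,243.99 = £935.02.

£935.02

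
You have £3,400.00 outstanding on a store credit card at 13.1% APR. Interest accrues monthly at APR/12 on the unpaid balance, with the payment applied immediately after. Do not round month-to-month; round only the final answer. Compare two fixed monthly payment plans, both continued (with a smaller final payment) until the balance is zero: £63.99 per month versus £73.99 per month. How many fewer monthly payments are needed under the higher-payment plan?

15 fewer payments

Monthly rate r = 13.1%/12 = 1.09167% = 0.0109167.
At £63.99/mo: n = ⌈−ln(1 − rB₀/P)/ln(1+r)⌉ = 80 payments (last £58.08); total interest = total paid − £3,400.00 = £1,713.29.
At £73.99/mo: 65 payments (last £10.69); total interest £1,346.05.
Payments saved = 80 − 65 = 15.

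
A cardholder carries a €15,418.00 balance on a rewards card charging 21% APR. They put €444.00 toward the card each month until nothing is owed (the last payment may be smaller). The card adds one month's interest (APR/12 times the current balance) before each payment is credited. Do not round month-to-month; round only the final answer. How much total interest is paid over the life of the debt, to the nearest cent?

Monthly rate r = 21%/12 = 1.75% = 0.0175.
Payoff takes n = ⌈−ln(1 − rB₀/P)/ln(1+r)⌉ = ⌈53.935⌉ = 54 payments; the last is €415.57.
Total paid = 53·€444.00 + €415.57 = €23,947.57.
Total interest = total paid − principal = €23,947.57 − €15,418.00 = €8,529.57.

€8,529.57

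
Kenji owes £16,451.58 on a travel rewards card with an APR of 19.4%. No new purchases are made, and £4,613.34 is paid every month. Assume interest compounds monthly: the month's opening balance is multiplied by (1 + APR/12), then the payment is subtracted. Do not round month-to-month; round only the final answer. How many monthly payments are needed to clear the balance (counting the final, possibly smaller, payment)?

Monthly rate r = 19.4%/12 = 1.61667% = 0.0161667.
Recurrence: B ← B·(1+r) − £4,613.34.
Month 1: interest £265.97; balance after payment £12,104.21.
Month 2: interest £195.68; balance after payment £7,686.55.
Month 3: interest £124.27; balance after payment £3,197.48.
Month 4: interest £51.69; balance after payment £0.00.

4 payments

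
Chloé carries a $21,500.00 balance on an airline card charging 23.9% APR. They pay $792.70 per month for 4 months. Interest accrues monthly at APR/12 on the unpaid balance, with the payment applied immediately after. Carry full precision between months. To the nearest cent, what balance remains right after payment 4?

Monthly rate r = 23.9%/12 = 1.99167% = 0.0199167.
Each month: B ← B·(1+r) − $792.70.
Month 1: interest $428.21; balance after payment $21,135.51.
Month 2: interest $420.95; balance after payment $20,763.76.
Month 3: interest $413.54; balance after payment $20,384.60.
Month 4: interest $405.99; balance after payment $19,997.90.

$19,997.90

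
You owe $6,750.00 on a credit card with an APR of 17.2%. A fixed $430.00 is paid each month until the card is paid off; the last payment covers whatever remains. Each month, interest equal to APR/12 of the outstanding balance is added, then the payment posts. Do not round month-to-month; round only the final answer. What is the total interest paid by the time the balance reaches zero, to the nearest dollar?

Monthly rate r = 17.2%/12 = 1.43333% = 0.0143333.
Payoff takes n = ⌈−ln(1 − rB₀/P)/ln(1+r)⌉ = ⌈17.910⌉ = 18 payments; the last is $391.69.
Total paid = 17·$430.00 + $391.69 = $7,701.69.
Total interest = total paid − principal = $7,701.69 − $6,750.00 = $951.69.

$952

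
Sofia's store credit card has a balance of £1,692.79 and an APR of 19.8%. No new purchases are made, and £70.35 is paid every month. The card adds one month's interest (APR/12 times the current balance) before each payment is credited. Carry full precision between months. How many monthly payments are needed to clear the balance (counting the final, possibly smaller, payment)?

Monthly rate r = 19.8%/12 = 1.65% = 0.0165.
Recurrence: B ← B·(1+r) − £70.35.
Month 1: interest £27.93; balance after payment £1,650.37.
Month 2: interest £27.23; balance after payment £1,607.25.
Closed form: n = −ln(1 − rB₀/P)/ln(1+r) = −ln(0.60297)/ln(1.0165) ≈ 30.912, so the balance reaches zero during payment 31.

31 months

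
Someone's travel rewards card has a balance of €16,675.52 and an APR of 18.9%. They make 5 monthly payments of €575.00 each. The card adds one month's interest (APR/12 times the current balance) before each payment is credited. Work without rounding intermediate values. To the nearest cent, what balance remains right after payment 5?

Monthly rate r = 18.9%/12 = 1.575% = 0.01575.
Each month: B ← B·(1+r) − €575.00.
Month 1: interest €262.64; balance after payment €16,363.16.
Month 2: interest €257.72; balance after payment €16,045.88.
Month 3: interest €252.72; balance after payment €15,723.60.
Month 4: interest €247.65; balance after payment €15,396.25.
Month 5: interest €242.49; balance after payment €15,063.74.

€15,063.74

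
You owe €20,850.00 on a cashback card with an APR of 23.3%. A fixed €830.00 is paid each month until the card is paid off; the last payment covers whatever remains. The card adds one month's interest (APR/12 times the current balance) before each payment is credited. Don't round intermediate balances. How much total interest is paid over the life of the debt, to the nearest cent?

€8,023.71

Monthly rate r = 23.3%/12 = 1.94167% = 0.0194167.
Payoff takes n = ⌈−ln(1 − rB₀/P)/ln(1+r)⌉ = ⌈34.786⌉ = 35 payments; the last is €653.71.
Total paid = 34·€830.00 + €653.71 = €28,873.71.
Total interest = total paid − principal = €28,873.71 − €20,850.00 = €8,023.71.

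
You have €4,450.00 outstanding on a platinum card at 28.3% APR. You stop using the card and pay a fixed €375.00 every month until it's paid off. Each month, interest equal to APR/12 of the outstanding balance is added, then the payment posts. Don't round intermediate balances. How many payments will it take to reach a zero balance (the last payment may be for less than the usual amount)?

15 payments

Monthly rate r = 28.3%/12 = 2.35833% = 0.0235833.
Recurrence: B ← B·(1+r) − €375.00.
Month 1: interest €104.95; balance after payment €4,179.95.
Month 2: interest €98.58; balance after payment €3,903.52.
Closed form: n = −ln(1 − rB₀/P)/ln(1+r) = −ln(0.72014)/ln(1.02358) ≈ 14.085, so the balance reaches zero during payment 15.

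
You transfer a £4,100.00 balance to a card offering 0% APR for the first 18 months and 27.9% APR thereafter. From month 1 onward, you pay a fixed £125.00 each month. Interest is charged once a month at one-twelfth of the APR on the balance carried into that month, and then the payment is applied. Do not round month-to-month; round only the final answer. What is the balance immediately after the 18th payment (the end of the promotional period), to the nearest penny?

£1,850.00

Promo months 1–18 at r₀ = 0%/12 = 0; months 19+ at r₁ = 27.9%/12 = 0.02325.
After month 18 (no interest yet): B = £4,100.00 − 18·£125.00 = £1,850.00.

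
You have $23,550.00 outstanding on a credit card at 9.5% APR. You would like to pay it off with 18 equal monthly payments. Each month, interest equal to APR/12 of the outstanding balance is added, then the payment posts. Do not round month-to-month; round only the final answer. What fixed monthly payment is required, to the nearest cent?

Monthly rate r = 9.5%/12 = 0.791667% = 0.00791667.
Level-payment amortization: P = B₀·r / (1 − (1+r)^(−n)) = 23550.00·0.00791667 / (1 − 1.00792^(−18)).
Denominator 1 − (1+r)^(−18) = 0.132325728.
P = 186.438 / 0.132325728 ≈ 1408.93.

$1,408.93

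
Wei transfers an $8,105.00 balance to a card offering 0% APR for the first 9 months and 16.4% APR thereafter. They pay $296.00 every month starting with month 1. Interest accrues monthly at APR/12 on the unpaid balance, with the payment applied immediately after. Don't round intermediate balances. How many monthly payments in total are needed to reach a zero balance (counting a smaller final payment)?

31 months

Promo months 1–9 at r₀ = 0%/12 = 0; months 10+ at r₁ = 16.4%/12 = 0.0136667.
After month 9 (no interest yet): B = $8,105.00 − 9·$296.00 = $5,441.00.
Then at r₁ with $296.00/mo: n₂ = −ln(1 − r₁·B/P)/ln(1+r₁) ≈ 21.31 → 22 more payments.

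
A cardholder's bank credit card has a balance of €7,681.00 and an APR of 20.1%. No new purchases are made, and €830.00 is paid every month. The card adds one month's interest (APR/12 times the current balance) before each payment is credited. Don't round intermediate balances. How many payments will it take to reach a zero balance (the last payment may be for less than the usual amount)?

Monthly rate r = 20.1%/12 = 1.675% = 0.01675.
Recurrence: B ← B·(1+r) − €830.00.
Month 1: interest €128.66; balance after payment €6,979.66.
Month 2: interest €116.91; balance after payment €6,266.57.
Closed form: n = −ln(1 − rB₀/P)/ln(1+r) = −ln(0.84499)/ln(1.01675) ≈ 10.139, so the balance reaches zero during payment 11.

11 payments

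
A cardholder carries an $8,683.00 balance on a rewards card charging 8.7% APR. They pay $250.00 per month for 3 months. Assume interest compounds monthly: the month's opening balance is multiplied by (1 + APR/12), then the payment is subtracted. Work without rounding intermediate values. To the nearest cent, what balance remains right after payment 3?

$8,117.78

Monthly rate r = 8.7%/12 = 0.725% = 0.00725.
Each month: B ← B·(1+r) − $250.00.
Month 1: interest $62.95; balance after payment $8,495.95.
Month 2: interest $61.60; balance after payment $8,307.55.
Month 3: interest $60.23; balance after payment $8,117.78.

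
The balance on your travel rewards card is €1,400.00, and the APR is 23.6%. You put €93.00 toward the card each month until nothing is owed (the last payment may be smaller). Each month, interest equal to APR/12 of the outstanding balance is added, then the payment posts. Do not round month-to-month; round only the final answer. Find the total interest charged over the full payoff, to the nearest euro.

€276

Monthly rate r = 23.6%/12 = 1.96667% = 0.0196667.
Payoff takes n = ⌈−ln(1 − rB₀/P)/ln(1+r)⌉ = ⌈18.025⌉ = 19 payments; the last is €2.38.
Total paid = 18·€93.00 + €2.38 = €1,676.38.
Total interest = total paid − principal = €1,676.38 − €1,400.00 = €276.38.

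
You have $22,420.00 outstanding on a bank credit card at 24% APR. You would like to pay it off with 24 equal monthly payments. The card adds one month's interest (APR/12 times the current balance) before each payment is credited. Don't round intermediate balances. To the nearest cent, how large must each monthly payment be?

$1,185.37

Monthly rate r = 24%/12 = 2% = 0.02.
Level-payment amortization: P = B₀·r / (1 − (1+r)^(−n)) = 22420.00·0.02 / (1 − 1.02^(−24)).
Denominator 1 − (1+r)^(−24) = 0.378278512.
P = 448.4 / 0.378278512 ≈ 1185.37.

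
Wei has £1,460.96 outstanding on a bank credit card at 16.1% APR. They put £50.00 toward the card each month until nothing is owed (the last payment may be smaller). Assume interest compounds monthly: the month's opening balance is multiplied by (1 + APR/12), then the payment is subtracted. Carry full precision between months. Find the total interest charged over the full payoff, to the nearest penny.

Monthly rate r = 16.1%/12 = 1.34167% = 0.0134167.
Payoff takes n = ⌈−ln(1 − rB₀/P)/ln(1+r)⌉ = ⌈37.338⌉ = 38 payments; the last is £16.97.
Total paid = 37·£50.00 + £16.97 = £1,866.97.
Total interest = total paid − principal = £1,866.97 − £1,460.96 = £406.01.

£406.01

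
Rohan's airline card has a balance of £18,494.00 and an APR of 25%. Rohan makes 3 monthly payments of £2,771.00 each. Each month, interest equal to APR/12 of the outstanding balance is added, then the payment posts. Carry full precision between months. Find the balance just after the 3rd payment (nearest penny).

£11,186.73

Monthly rate r = 25%/12 = 2.08333% = 0.0208333.
Each month: B ← B·(1+r) − £2,771.00.
Month 1: interest £385.29; balance after payment £16,108.29.
Month 2: interest £335.59; balance after payment £13,672.88.
Month 3: interest £284.85; balance after payment £11,186.73.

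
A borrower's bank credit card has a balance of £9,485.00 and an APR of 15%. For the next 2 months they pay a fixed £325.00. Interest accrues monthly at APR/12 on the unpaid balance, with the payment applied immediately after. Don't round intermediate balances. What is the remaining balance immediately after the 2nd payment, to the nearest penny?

£9,069.54

Monthly rate r = 15%/12 = 1.25% = 0.0125.
Each month: B ← B·(1+r) − £325.00.
Month 1: interest £118.56; balance after payment £9,278.56.
Month 2: interest £115.98; balance after payment £9,069.54.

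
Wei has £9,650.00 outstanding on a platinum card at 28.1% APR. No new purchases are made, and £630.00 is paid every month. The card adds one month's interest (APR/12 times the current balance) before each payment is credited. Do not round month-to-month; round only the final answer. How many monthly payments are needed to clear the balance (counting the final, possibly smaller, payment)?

20 payments

Monthly rate r = 28.1%/12 = 2.34167% = 0.0234167.
Recurrence: B ← B·(1+r) − £630.00.
Month 1: interest £225.97; balance after payment £9,245.97.
Month 2: interest £216.51; balance after payment £8,832.48.
Closed form: n = −ln(1 − rB₀/P)/ln(1+r) = −ln(0.64132)/ln(1.02342) ≈ 19.192, so the balance reaches zero during payment 20.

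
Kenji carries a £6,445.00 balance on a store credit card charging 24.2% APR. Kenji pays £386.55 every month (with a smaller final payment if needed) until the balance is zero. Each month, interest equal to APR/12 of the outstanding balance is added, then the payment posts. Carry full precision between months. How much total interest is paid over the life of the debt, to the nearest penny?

Monthly rate r = 24.2%/12 = 2.01667% = 0.0201667.
Payoff takes n = ⌈−ln(1 − rB₀/P)/ln(1+r)⌉ = ⌈20.527⌉ = 21 payments; the last is £204.57.
Total paid = 20·£386.55 + £204.57 = £7,935.57.
Total interest = total paid − principal = £7,935.57 − £6,445.00 = £1,490.57.

£1,490.57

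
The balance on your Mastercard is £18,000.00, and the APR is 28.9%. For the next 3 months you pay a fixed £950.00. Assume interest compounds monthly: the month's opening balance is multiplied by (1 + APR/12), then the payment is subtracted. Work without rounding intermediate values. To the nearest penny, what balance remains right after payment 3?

£16,412.88

Monthly rate r = 28.9%/12 = 2.40833% = 0.0240833.
Each month: B ← B·(1+r) − £950.00.
Month 1: interest £433.50; balance after payment £17,483.50.
Month 2: interest £421.06; balance after payment £16,954.56.
Month 3: interest £408.32; balance after payment £16,412.88.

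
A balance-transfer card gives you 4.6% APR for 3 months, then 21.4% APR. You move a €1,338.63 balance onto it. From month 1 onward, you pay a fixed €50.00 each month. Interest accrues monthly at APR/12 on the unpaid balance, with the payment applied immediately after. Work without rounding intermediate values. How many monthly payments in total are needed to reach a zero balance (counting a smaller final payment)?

35 months

Promo months 1–3 at r₀ = 4.6%/12 = 0.00383333; months 4+ at r₁ = 21.4%/12 = 0.0178333.
After month 3: iterate B ← B·(1+r₀) − €50.00 for 3 months → €1,203.51.
Then at r₁ with €50.00/mo: n₂ = −ln(1 − r₁·B/P)/ln(1+r₁) ≈ 31.73 → 32 more payments.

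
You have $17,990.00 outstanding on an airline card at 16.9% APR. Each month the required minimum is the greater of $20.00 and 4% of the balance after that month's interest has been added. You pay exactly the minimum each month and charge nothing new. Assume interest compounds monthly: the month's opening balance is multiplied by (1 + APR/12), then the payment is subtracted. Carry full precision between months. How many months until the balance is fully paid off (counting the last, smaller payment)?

Monthly rate r = 16.9%/12 = 1.40833% = 0.0140833.
While 4% of the post-interest balance exceeds $20.00, each month B ← (B·(1+r))·(1 − 0.04), i.e. B shrinks by the factor (1+r)·0.96 = 0.97352.
This holds for months 1–135. Entering month 136 the balance is $480.39; 4% of the post-interest balance is now below $20.00, so the flat $20.00 minimum applies from here.
From month 136 a fixed $20.00 at rate r clears $480.39 in 30 more payments. Total: 135 + 30 = 165 months.

165 months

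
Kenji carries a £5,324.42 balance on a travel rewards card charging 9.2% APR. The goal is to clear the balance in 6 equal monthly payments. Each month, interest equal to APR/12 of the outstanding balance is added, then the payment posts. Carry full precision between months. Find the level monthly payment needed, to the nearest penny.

Monthly rate r = 9.2%/12 = 0.766667% = 0.00766667.
Level-payment amortization: P = B₀·r / (1 − (1+r)^(−n)) = 5324.42·0.00766667 / (1 − 1.00767^(−6)).
Denominator 1 − (1+r)^(−6) = 0.0447904732.
P = 40.8206 / 0.0447904732 ≈ 911.37.

£911.37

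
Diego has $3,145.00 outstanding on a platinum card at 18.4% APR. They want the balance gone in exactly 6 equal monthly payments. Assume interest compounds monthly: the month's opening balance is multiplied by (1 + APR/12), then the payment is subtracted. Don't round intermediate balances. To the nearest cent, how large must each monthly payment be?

Monthly rate r = 18.4%/12 = 1.53333% = 0.0153333.
Level-payment amortization: P = B₀·r / (1 − (1+r)^(−n)) = 3145.00·0.0153333 / (1 − 1.01533^(−6)).
Denominator 1 − (1+r)^(−6) = 0.0872577916.
P = 48.2233 / 0.0872577916 ≈ 552.65.

$552.65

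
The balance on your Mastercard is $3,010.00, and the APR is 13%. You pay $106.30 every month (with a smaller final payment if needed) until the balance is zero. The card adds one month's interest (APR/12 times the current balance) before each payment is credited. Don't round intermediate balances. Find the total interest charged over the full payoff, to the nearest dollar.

$604

Monthly rate r = 13%/12 = 1.08333% = 0.0108333.
Payoff takes n = ⌈−ln(1 − rB₀/P)/ln(1+r)⌉ = ⌈34.002⌉ = 35 payments; the last is $0.23.
Total paid = 34·$106.30 + $0.23 = $3,614.43.
Total interest = total paid − principal = $3,614.43 − $3,010.00 = $604.43.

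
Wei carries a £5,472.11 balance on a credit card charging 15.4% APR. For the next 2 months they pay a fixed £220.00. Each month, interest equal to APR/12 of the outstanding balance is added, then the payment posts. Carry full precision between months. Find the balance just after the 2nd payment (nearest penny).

Monthly rate r = 15.4%/12 = 1.28333% = 0.0128333.
Each month: B ← B·(1+r) − £220.00.
Month 1: interest £70.23; balance after payment £5,322.34.
Month 2: interest £68.30; balance after payment £5,170.64.

£5,170.64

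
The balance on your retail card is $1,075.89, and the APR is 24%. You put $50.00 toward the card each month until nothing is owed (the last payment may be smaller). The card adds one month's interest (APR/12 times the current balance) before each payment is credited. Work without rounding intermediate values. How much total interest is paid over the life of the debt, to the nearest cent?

Monthly rate r = 24%/12 = 2% = 0.02.
Payoff takes n = ⌈−ln(1 − rB₀/P)/ln(1+r)⌉ = ⌈28.418⌉ = 29 payments; the last is $21.00.
Total paid = 28·$50.00 + $21.00 = $1,421.00.
Total interest = total paid − principal = $1,421.00 − $1,075.89 = $345.11.

$345.11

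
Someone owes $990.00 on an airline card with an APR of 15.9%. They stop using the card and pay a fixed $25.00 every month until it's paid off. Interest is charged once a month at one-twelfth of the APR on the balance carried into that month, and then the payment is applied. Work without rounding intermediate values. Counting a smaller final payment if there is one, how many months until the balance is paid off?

Monthly rate r = 15.9%/12 = 1.325% = 0.01325.
Recurrence: B ← B·(1+r) − $25.00.
Month 1: interest $13.12; balance after payment $978.12.
Month 2: interest $12.96; balance after payment $966.08.
Closed form: n = −ln(1 − rB₀/P)/ln(1+r) = −ln(0.4753)/ln(1.01325) ≈ 56.508, so the balance reaches zero during payment 57.

57 payments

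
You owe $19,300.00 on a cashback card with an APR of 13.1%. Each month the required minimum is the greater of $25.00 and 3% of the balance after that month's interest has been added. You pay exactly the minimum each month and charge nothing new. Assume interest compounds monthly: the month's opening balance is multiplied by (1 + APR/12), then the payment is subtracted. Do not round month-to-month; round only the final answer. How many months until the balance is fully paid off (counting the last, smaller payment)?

Monthly rate r = 13.1%/12 = 1.09167% = 0.0109167.
While 3% of the post-interest balance exceeds $25.00, each month B ← (B·(1+r))·(1 − 0.03), i.e. B shrinks by the factor (1+r)·0.97 = 0.98059.
This holds for months 1–161. Entering month 162 the balance is $822.20; 3% of the post-interest balance is now below $25.00, so the flat $25.00 minimum applies from here.
From month 162 a fixed $25.00 at rate r clears $822.20 in 41 more payments. Total: 161 + 41 = 202 months.

202 months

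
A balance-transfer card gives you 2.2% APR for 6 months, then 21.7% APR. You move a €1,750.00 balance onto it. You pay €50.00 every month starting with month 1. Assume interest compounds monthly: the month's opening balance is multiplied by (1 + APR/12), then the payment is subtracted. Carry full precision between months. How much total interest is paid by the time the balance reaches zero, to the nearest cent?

Promo months 1–6 at r₀ = 2.2%/12 = 0.00183333; months 7+ at r₁ = 21.7%/12 = 0.0180833.
After month 6: iterate B ← B·(1+r₀) − €50.00 for 6 months → €1,467.96.
Then at r₁ with €50.00/mo: n₂ = −ln(1 − r₁·B/P)/ln(1+r₁) ≈ 42.24 → 43 more payments.
Total paid = 48·€50.00 + €11.94 = €2,411.94; interest = €2,411.94 − €1,750.00 = €661.94.

€661.94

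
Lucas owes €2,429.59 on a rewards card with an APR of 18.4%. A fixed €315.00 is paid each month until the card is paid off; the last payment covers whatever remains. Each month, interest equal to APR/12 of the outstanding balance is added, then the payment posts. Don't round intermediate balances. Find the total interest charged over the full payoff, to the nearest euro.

€176

Monthly rate r = 18.4%/12 = 1.53333% = 0.0153333.
Payoff takes n = ⌈−ln(1 − rB₀/P)/ln(1+r)⌉ = ⌈8.271⌉ = 9 payments; the last is €85.94.
Total paid = 8·€315.00 + €85.94 = €2,605.94.
Total interest = total paid − principal = €2,605.94 − €2,429.59 = €176.35.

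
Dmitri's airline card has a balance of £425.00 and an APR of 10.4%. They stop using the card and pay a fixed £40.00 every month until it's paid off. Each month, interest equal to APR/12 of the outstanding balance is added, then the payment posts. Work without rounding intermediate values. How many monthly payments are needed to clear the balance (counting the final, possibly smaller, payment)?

Monthly rate r = 10.4%/12 = 0.866667% = 0.00866667.
Recurrence: B ← B·(1+r) − £40.00.
Month 1: interest £3.68; balance after payment £388.68.
Month 2: interest £3.37; balance after payment £352.05.
Closed form: n = −ln(1 − rB₀/P)/ln(1+r) = −ln(0.90792)/ln(1.00867) ≈ 11.195, so the balance reaches zero during payment 12.

12 months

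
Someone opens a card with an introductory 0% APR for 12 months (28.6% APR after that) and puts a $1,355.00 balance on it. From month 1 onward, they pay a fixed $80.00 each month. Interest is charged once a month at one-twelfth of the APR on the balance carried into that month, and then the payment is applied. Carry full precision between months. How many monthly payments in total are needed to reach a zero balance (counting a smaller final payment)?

18 payments

Promo months 1–12 at r₀ = 0%/12 = 0; months 13+ at r₁ = 28.6%/12 = 0.0238333.
After month 12 (no interest yet): B = $1,355.00 − 12·$80.00 = $395.00.
Then at r₁ with $80.00/mo: n₂ = −ln(1 − r₁·B/P)/ln(1+r₁) ≈ 5.32 → 6 more payments.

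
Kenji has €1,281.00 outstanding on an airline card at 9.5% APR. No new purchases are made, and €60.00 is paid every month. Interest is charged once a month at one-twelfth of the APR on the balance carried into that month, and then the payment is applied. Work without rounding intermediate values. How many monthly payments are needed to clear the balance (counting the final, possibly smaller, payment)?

24 months

Monthly rate r = 9.5%/12 = 0.791667% = 0.00791667.
Recurrence: B ← B·(1+r) − €60.00.
Month 1: interest €10.14; balance after payment €1,231.14.
Month 2: interest €9.75; balance after payment €1,180.89.
Closed form: n = −ln(1 − rB₀/P)/ln(1+r) = −ln(0.83098)/ln(1.00792) ≈ 23.480, so the balance reaches zero during payment 24.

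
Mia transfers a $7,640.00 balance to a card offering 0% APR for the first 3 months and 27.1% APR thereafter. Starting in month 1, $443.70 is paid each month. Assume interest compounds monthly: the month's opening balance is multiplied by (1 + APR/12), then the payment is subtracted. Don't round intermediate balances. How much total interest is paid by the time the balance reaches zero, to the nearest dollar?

Promo months 1–3 at r₀ = 0%/12 = 0; months 4+ at r₁ = 27.1%/12 = 0.0225833.
After month 3 (no interest yet): B = $7,640.00 − 3·$443.70 = $6,308.90.
Then at r₁ with $443.70/mo: n₂ = −ln(1 − r₁·B/P)/ln(1+r₁) ≈ 17.34 → 18 more payments.
Total paid = 20·$443.70 + $153.08 = $9,027.08; interest = $9,027.08 − $7,640.00 = $1,387.08.

$1,387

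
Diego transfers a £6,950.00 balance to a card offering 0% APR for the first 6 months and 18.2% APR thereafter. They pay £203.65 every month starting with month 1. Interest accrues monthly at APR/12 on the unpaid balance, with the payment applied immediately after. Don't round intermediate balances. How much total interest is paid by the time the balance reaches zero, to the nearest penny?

£1,796.34

Promo months 1–6 at r₀ = 0%/12 = 0; months 7+ at r₁ = 18.2%/12 = 0.0151667.
After month 6 (no interest yet): B = £6,950.00 − 6·£203.65 = £5,728.10.
Then at r₁ with £203.65/mo: n₂ = −ln(1 − r₁·B/P)/ln(1+r₁) ≈ 36.95 → 37 more payments.
Total paid = 42·£203.65 + £193.04 = £8,746.34; interest = £8,746.34 − £6,950.00 = £1,796.34.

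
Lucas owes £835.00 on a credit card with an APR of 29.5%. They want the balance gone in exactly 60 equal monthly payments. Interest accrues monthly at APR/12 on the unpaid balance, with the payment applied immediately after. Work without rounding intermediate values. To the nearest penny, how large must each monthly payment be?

Monthly rate r = 29.5%/12 = 2.45833% = 0.0245833.
Level-payment amortization: P = B₀·r / (1 − (1+r)^(−n)) = 835.00·0.0245833 / (1 − 1.02458^(−60)).
Denominator 1 − (1+r)^(−60) = 0.767103598.
P = 20.5271 / 0.767103598 ≈ 26.76.

£26.76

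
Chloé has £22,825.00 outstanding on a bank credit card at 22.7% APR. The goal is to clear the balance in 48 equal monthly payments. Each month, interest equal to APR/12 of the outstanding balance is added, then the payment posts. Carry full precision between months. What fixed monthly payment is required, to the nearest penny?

£727.83

Monthly rate r = 22.7%/12 = 1.89167% = 0.0189167.
Level-payment amortization: P = B₀·r / (1 − (1+r)^(−n)) = 22825.00·0.0189167 / (1 − 1.01892^(−48)).
Denominator 1 − (1+r)^(−48) = 0.593234581.
P = 431.773 / 0.593234581 ≈ 727.83.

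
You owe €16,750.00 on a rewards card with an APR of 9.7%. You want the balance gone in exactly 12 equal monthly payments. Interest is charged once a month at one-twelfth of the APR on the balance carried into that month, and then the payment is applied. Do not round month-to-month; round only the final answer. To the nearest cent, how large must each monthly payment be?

Monthly rate r = 9.7%/12 = 0.808333% = 0.00808333.
Level-payment amortization: P = B₀·r / (1 − (1+r)^(−n)) = 16750.00·0.00808333 / (1 − 1.00808^(−12)).
Denominator 1 − (1+r)^(−12) = 0.0920900309.
P = 135.396 / 0.0920900309 ≈ 1470.26.

€1,470.26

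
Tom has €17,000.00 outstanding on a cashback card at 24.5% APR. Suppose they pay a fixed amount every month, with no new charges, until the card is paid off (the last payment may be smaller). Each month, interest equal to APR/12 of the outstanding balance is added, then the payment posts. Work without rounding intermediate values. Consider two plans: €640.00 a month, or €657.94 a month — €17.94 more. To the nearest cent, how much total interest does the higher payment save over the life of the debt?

€342.22

Monthly rate r = 24.5%/12 = 2.04167% = 0.0204167.
At €640.00/mo: n = ⌈−ln(1 − rB₀/P)/ln(1+r)⌉ = 39 payments (last €430.83); total interest = total paid − €17,000.00 = €7,750.83.
At €657.94/mo: 38 payments (last €64.83); total interest €7,408.61.
Interest saved = €7,750.83 − €7,408.61 = €342.22.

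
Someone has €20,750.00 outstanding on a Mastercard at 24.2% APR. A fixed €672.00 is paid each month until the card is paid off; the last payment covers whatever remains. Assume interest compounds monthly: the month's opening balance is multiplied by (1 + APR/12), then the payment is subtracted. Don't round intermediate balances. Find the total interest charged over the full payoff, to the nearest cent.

€12,057.67

Monthly rate r = 24.2%/12 = 2.01667% = 0.0201667.
Payoff takes n = ⌈−ln(1 − rB₀/P)/ln(1+r)⌉ = ⌈48.819⌉ = 49 payments; the last is €551.67.
Total paid = 48·€672.00 + €551.67 = €32,807.67.
Total interest = total paid − principal = €32,807.67 − €20,750.00 = €12,057.67.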